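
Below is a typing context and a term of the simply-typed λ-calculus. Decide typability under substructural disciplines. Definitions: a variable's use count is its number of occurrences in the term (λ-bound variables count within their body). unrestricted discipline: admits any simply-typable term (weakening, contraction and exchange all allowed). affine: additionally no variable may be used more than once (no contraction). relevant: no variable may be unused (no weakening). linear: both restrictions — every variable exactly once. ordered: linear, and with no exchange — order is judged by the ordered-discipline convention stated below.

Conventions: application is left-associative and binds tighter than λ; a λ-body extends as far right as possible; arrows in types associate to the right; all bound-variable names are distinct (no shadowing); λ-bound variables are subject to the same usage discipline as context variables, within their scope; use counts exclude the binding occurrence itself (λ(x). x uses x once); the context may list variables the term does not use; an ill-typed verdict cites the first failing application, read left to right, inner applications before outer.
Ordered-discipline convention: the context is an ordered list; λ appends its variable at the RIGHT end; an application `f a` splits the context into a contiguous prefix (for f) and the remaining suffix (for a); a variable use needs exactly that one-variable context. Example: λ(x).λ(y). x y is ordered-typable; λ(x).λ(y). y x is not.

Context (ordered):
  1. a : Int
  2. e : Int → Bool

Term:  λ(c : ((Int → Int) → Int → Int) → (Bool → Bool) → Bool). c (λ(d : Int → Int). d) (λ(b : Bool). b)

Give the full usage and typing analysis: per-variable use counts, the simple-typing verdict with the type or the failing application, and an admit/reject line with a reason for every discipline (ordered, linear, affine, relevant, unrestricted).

usage: a: 0; e: 0; c (λ-bound): 1; d (λ-bound): 1; b (λ-bound): 1
use order (left to right): c, d, b
typing: well-typed at (((Int → Int) → Int → Int) → (Bool → Bool) → Bool) → Bool
ordered: ✗, unused: a, e — weakening required
linear: ✗, unused: a, e — weakening required
affine: ✓, at most one use each (a, e, c, d, b)
relevant: ✗, unused: a, e — weakening required
unrestricted: ✓, typability at (((Int → Int) → Int → Int) → (Bool → Bool) → Bool) → Bool is all that's needed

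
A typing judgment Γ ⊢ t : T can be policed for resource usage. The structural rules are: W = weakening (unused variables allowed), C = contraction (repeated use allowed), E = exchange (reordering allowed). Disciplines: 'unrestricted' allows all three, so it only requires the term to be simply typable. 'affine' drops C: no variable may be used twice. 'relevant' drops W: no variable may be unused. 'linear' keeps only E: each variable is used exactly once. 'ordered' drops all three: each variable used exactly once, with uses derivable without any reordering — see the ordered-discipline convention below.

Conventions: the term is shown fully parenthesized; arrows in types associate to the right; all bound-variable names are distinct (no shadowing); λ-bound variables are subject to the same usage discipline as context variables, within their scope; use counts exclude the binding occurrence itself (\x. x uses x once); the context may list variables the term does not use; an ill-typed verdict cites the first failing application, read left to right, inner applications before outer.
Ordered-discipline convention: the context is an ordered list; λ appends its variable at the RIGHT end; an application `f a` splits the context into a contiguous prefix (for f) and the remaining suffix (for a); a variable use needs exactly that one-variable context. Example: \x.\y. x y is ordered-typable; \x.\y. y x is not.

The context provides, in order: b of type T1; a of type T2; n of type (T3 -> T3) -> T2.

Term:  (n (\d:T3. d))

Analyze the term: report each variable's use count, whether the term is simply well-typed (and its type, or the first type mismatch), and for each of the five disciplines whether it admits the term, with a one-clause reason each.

counts: b ×0, a ×0, n ×1, d (bound) ×1
left-to-right use order: n, d
typing: ✓ — T2
ordered: ✗, b, a left unused
linear: ✗, b, a left unused
affine: ✓, no duplicate uses among b, a, n, d
relevant: ✗, b, a left unused
unrestricted: ✓, well-typed at T2; no restrictions here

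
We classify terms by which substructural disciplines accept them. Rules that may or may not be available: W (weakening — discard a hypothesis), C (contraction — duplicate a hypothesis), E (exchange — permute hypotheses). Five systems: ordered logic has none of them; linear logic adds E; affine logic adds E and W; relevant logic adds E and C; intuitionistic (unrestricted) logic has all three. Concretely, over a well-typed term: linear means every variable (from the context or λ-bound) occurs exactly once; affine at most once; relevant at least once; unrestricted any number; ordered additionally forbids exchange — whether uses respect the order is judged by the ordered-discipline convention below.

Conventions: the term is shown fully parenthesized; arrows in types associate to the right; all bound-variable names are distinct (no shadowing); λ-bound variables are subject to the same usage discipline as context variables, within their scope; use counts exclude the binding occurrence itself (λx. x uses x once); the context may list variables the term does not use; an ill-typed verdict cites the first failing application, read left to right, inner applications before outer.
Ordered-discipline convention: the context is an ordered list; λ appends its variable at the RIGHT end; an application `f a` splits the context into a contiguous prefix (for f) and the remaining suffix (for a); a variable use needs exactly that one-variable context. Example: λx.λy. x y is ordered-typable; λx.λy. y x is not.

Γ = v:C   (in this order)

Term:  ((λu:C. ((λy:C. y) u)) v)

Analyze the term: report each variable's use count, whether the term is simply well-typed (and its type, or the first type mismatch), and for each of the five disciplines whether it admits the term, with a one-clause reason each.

counts: v=1; u (λ-bound)=1; y (λ-bound)=1
use order (left to right): y, u, v
typing: ✓ — C
ordered: ✓, v, u, y once each; derivable with no W/C/E
linear: ✓, each of v, u, y used exactly once
affine: ✓, none of v, u, y used more than once
relevant: ✓, every one of v, u, y appears
unrestricted: ✓, simply typable at C; W, C, E all held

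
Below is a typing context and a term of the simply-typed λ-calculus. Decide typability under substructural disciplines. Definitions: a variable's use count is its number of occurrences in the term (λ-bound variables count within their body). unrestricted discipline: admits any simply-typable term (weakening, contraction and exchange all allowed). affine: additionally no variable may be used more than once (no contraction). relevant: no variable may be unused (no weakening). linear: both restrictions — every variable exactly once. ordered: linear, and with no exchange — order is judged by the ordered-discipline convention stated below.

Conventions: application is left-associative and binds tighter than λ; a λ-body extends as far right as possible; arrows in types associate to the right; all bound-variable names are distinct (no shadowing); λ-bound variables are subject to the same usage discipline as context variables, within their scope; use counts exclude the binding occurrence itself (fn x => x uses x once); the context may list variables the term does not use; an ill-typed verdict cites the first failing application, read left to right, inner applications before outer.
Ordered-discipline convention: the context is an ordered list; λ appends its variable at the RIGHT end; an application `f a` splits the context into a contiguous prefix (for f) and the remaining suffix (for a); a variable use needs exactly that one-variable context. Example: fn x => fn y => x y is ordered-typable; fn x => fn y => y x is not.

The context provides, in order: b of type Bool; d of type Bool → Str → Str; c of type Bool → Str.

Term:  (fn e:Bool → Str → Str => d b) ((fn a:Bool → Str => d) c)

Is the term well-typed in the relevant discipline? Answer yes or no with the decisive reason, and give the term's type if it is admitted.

no — unused: e, a — weakening required
usage: b ×1; d ×2; c ×1; e (λ-bound) ×0; a (λ-bound) ×0
use order (left to right): d, b, d, c
typing: well-typed at Str → Str
across the five disciplines: ordered ✗ | linear ✗ | affine ✗ | relevant ✗ | unrestricted ✓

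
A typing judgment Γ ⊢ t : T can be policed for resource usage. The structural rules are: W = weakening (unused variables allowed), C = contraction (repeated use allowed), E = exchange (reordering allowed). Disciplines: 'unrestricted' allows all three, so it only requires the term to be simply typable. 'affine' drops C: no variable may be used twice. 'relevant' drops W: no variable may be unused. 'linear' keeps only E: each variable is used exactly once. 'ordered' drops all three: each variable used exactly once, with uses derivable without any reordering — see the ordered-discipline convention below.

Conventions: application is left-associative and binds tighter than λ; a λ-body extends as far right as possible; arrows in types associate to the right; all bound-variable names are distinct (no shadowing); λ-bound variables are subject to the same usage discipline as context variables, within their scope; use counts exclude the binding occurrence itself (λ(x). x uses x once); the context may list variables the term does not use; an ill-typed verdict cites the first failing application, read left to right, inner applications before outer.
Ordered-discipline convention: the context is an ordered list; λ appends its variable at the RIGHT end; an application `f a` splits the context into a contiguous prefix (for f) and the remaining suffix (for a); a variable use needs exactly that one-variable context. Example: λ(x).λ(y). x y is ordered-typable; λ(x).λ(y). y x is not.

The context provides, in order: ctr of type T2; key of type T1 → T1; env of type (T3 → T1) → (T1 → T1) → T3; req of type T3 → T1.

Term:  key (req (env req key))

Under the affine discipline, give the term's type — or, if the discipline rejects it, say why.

not well-typed under affine — key ×2, req ×2 used more than once (contraction)
counts: ctr ×0; key ×2; env ×1; req ×2
order of uses: key, req, env, req, key
typing: ✓ — T1
across the five disciplines: ordered ✗ · linear ✗ · affine ✗ · relevant ✗ · unrestricted ✓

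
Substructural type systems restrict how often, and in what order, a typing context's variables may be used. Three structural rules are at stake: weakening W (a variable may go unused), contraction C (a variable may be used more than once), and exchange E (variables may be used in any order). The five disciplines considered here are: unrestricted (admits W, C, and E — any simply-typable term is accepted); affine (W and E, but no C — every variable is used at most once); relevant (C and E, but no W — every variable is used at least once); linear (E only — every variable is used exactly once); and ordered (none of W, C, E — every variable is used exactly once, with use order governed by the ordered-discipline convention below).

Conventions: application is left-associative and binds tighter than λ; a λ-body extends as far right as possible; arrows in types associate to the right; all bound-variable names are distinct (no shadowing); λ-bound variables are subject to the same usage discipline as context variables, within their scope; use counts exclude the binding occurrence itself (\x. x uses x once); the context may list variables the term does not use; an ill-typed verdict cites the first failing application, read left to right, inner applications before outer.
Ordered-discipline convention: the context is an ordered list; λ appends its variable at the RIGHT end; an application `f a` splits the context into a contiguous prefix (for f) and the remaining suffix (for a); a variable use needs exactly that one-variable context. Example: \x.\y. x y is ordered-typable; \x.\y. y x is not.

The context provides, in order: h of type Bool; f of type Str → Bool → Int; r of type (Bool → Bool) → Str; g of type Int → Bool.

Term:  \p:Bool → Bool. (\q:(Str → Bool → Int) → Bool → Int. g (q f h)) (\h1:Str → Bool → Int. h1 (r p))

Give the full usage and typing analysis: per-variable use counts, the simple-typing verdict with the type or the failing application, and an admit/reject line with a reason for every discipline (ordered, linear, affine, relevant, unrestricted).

counts: h: 1×; f: 1×; r: 1×; g: 1×; p (λ-bound): 1×; q (λ-bound): 1×; h1 (λ-bound): 1×
uses in reading order: g, q, f, h, h1, r, p
typing: well-typed at (Bool → Bool) → Bool
ordered: ✗, no ordered split (uses run g, q, f, h, h1, r, p)
linear: ✓, h, f, r, g, p, q, h1: one use apiece
affine: ✓, no duplicate uses among h, f, r, g, p, q, h1
relevant: ✓, at least one use each (h, f, r, g, p, q, h1)
unrestricted: ✓, typability at (Bool → Bool) → Bool is all that's needed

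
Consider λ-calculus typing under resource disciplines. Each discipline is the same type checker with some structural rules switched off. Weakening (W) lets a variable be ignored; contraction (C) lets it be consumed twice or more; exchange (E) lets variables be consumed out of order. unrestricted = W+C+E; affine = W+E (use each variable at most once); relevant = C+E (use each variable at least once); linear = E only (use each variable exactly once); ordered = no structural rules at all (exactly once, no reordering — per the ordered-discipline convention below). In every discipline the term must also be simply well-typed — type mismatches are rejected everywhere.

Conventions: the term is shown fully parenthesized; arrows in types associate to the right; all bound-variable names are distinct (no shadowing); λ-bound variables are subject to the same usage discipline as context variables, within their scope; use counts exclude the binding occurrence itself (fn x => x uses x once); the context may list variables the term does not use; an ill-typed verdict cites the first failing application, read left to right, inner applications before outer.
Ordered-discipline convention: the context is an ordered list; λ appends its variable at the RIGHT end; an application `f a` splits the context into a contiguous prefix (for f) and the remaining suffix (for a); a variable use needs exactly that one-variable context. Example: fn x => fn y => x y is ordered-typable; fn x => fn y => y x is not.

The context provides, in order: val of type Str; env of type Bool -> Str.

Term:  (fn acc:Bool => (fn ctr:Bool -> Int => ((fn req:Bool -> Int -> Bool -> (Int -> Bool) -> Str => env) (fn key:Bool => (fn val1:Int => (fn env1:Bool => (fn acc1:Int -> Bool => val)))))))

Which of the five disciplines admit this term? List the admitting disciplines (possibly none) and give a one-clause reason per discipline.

accepted by: affine, unrestricted
variable uses: val: 1, env: 1, acc (bound): 0, ctr (bound): 0, req (bound): 0, key (bound): 0, val1 (bound): 0, env1 (bound): 0, acc1 (bound): 0
left-to-right use order: env, val
typing: well-typed — term : Bool -> (Bool -> Int) -> Bool -> Str
ordered: ✗, needs weakening: acc, ctr, req, key, val1, env1, acc1 unused
linear: ✗, needs weakening: acc, ctr, req, key, val1, env1, acc1 unused
affine: ✓, no duplicate uses among val, env, acc, ctr, req, key, val1, env1, acc1
relevant: ✗, needs weakening: acc, ctr, req, key, val1, env1, acc1 unused
unrestricted: ✓, type-checks (Bool -> (Bool -> Int) -> Bool -> Str) and nothing is barred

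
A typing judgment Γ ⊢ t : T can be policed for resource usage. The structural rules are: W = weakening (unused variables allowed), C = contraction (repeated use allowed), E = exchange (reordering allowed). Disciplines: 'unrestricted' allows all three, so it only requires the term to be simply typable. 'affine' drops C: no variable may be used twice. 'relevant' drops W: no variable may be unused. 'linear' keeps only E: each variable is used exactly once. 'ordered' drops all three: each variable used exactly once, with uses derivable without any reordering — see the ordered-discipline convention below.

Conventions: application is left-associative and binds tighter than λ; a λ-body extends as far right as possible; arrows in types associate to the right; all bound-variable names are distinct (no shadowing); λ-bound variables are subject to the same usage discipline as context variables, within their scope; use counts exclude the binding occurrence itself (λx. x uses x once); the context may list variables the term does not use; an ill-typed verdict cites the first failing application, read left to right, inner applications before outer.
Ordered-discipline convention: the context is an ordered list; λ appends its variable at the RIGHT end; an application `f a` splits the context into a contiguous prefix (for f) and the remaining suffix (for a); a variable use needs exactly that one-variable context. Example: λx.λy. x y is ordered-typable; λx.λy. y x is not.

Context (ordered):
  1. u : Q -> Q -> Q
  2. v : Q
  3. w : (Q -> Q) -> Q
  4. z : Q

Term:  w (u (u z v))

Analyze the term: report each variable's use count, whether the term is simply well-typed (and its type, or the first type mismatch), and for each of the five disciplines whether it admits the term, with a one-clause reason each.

counts: u ×2, v ×1, w ×1, z ×1
uses in reading order: w, u, u, z, v
typing: the term checks, with type Q
ordered: ✗ — uses contraction: u ×2
linear: ✗ — uses contraction: u ×2
affine: ✗ — uses contraction: u ×2
relevant: ✓ — at least one use each (u, v, w, z)
unrestricted: ✓ — typability at Q is all that's needed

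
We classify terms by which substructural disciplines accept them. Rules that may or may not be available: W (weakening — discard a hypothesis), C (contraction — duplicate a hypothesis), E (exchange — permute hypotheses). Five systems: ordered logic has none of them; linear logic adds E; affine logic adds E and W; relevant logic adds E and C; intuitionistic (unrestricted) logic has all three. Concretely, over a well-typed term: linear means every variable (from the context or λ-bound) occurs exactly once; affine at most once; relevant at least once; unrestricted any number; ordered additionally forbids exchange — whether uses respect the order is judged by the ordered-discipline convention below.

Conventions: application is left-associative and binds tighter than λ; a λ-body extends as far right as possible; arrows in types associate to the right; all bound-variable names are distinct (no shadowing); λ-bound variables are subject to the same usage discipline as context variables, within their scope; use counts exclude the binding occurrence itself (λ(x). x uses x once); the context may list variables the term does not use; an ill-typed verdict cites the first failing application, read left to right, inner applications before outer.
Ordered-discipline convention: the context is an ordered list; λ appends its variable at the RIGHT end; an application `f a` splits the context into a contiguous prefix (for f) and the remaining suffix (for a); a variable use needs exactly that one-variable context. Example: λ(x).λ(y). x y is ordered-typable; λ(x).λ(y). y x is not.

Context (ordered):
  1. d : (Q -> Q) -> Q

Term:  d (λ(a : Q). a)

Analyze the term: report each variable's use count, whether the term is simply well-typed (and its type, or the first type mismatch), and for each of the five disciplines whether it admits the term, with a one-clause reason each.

counts: d: 1; a (λ-bound): 1
uses in reading order: d, a
typing: ✓ — Q
ordered: ✓, d, a once each; derivable with no W/C/E
linear: ✓, d, a: one use apiece
affine: ✓, d, a: no repeats, contraction unneeded
relevant: ✓, d, a: all used, weakening unneeded
unrestricted: ✓, typability at Q is all that's needed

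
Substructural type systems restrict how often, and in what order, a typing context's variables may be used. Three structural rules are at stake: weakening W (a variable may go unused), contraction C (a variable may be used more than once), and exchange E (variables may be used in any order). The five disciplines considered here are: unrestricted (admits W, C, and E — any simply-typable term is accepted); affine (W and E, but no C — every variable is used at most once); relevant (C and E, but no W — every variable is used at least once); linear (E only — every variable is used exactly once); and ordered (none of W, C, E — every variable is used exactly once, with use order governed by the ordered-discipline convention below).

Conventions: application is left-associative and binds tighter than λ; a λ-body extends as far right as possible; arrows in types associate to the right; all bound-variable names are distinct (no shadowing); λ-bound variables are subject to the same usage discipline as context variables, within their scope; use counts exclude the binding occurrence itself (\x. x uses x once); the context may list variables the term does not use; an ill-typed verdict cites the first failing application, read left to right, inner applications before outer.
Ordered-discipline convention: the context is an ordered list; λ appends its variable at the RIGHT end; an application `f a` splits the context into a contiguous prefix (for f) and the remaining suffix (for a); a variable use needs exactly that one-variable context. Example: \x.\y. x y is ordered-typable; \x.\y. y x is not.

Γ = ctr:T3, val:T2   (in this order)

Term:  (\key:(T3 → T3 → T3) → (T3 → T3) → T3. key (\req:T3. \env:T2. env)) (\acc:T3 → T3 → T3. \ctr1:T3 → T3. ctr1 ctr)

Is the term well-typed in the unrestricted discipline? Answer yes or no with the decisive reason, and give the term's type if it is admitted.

no — the type mismatch rejects it
usage: ctr: 1×, val: 0×, key (bound): 1×, req (bound): 0×, env (bound): 1×, acc (bound): 0×, ctr1 (bound): 1×
uses in reading order: key, env, ctr1, ctr
typing: ill-typed: an argument T3 → T2 → T2 mismatches the expected T3 → T3 → T3
all disciplines: ordered ✗; linear ✗; affine ✗; relevant ✗; unrestricted ✗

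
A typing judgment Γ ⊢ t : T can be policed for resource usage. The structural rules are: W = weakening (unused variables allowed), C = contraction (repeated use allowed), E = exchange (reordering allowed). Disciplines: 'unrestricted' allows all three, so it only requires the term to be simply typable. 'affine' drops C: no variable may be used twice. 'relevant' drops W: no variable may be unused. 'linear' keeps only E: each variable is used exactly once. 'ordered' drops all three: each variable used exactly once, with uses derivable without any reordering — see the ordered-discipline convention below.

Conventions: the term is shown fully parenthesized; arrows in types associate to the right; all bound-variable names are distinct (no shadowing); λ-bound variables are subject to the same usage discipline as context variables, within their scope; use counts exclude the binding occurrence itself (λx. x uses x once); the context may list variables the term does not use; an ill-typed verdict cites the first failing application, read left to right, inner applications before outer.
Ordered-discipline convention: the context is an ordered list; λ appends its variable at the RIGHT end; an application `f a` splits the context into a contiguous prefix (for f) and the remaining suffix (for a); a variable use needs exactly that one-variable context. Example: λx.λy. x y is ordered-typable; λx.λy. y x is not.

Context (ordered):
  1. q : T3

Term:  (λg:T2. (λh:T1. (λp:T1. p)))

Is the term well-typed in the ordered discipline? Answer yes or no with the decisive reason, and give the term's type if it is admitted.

no — q, g, h left unused
variable uses: q: 0×, g [bound]: 0×, h [bound]: 0×, p [bound]: 1×
left-to-right use order: p
typing: the term checks, with type T2 -> T1 -> T1 -> T1
summary: ordered ✗, linear ✗, affine ✓, relevant ✗, unrestricted ✓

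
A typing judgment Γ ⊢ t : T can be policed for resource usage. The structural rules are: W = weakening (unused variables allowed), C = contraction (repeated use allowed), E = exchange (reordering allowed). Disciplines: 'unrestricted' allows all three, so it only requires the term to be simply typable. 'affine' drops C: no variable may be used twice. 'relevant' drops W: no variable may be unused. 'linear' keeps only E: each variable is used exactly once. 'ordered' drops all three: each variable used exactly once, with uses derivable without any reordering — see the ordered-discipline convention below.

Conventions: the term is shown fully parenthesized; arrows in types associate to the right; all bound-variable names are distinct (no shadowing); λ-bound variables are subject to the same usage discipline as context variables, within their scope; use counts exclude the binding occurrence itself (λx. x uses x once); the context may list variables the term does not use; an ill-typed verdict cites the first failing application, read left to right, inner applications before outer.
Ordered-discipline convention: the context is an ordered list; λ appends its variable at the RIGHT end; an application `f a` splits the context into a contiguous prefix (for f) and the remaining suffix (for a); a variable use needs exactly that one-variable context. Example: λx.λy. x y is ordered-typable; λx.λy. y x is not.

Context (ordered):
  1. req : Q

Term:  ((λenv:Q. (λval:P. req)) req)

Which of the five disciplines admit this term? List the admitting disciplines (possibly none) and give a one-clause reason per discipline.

accepted by: unrestricted
variable uses: req: 2×, env (λ-bound): 0×, val (λ-bound): 0×
order of uses: req, req
typing: the term checks, with type P → Q
ordered: ✗ — repeated use of req ×2; env, val left unused
linear: ✗ — repeated use of req ×2; env, val left unused
affine: ✗ — repeated use of req ×2
relevant: ✗ — env, val left unused
unrestricted: ✓ — type-checks (P → Q) and nothing is barred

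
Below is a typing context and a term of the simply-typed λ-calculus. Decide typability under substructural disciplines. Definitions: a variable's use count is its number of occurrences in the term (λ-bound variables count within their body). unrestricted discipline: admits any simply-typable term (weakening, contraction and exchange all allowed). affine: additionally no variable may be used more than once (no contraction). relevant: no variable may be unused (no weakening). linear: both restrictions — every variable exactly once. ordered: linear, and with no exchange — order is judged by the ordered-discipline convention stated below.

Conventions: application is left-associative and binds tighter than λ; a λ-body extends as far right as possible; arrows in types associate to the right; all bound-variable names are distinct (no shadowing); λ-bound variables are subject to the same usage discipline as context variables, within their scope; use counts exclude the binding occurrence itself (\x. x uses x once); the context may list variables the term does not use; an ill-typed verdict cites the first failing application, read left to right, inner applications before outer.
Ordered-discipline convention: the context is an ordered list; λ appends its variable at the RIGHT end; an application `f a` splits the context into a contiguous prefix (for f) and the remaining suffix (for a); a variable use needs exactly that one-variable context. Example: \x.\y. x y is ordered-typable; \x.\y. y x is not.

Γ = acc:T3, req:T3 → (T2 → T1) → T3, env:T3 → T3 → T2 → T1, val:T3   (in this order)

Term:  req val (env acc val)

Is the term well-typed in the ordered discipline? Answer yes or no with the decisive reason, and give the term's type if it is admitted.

no — uses contraction: val ×2
counts: acc=1, req=1, env=1, val=2
use order (left to right): req, val, env, acc, val
typing: well-typed at T3
across the five disciplines: ordered ✗ · linear ✗ · affine ✗ · relevant ✓ · unrestricted ✓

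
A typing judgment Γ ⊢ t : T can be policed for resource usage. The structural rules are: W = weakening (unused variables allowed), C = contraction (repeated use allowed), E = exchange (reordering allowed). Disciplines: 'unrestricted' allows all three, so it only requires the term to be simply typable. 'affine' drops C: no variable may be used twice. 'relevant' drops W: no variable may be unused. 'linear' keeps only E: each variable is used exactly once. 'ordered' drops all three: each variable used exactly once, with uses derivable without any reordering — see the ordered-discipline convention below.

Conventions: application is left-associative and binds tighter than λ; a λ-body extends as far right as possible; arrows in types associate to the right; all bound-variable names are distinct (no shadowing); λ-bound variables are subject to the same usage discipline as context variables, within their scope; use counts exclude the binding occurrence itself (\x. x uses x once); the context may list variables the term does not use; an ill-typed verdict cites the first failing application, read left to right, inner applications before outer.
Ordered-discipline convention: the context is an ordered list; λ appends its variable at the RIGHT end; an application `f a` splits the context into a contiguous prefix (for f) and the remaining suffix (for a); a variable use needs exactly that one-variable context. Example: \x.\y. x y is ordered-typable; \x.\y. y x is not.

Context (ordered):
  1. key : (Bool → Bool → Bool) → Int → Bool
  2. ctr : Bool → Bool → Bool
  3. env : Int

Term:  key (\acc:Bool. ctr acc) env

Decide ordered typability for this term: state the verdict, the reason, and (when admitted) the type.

yes — single-use (key, ctr, env, acc), ordered derivation ok; term : Bool
counts: key: 1; ctr: 1; env: 1; acc (bound): 1
left-to-right use order: key, ctr, acc, env
typing: well-typed — term : Bool
across the five disciplines: ordered ✓ | linear ✓ | affine ✓ | relevant ✓ | unrestricted ✓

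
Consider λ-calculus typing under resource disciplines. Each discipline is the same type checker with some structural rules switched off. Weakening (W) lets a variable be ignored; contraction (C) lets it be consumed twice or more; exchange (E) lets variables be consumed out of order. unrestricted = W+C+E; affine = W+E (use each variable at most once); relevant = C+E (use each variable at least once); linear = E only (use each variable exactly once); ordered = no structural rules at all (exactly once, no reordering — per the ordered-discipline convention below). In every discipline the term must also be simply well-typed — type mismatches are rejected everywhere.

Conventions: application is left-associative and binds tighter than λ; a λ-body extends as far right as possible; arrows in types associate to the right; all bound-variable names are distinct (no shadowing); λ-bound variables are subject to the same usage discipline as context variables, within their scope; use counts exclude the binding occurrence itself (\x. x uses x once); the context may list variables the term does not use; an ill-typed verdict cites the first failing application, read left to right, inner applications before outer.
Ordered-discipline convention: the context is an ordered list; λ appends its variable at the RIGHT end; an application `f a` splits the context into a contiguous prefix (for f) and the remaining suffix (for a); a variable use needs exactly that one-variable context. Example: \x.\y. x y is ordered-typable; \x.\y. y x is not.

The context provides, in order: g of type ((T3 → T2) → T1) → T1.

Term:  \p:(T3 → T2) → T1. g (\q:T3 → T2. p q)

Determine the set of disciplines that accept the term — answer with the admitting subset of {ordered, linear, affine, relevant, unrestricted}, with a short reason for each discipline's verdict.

admitted in: ordered, linear, affine, relevant, unrestricted
counts: g ×1, p (bound) ×1, q (bound) ×1
uses in reading order: g, p, q
typing: the term checks, with type ((T3 → T2) → T1) → T1
ordered: ✓ — single-use (g, p, q), ordered derivation ok
linear: ✓ — g, p, q: one use apiece
affine: ✓ — no duplicate uses among g, p, q
relevant: ✓ — none of g, p, q goes unused
unrestricted: ✓ — well-typed at ((T3 → T2) → T1) → T1; no restrictions here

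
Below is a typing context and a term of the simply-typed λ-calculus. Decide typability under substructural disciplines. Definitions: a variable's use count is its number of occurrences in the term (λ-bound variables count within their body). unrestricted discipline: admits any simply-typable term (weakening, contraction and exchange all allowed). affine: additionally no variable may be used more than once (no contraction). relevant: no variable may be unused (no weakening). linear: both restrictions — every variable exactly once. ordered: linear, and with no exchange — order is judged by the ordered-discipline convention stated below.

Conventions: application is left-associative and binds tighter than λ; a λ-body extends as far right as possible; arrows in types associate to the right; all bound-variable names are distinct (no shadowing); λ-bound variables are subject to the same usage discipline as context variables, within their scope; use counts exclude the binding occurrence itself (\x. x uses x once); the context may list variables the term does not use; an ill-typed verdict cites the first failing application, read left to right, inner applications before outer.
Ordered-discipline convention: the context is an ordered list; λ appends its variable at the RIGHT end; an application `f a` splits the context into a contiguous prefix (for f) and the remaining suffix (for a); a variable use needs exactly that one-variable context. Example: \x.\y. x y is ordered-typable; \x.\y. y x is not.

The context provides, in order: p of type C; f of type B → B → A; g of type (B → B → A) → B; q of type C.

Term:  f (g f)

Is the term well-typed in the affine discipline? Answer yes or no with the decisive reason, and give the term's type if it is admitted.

no — needs contraction — f ×2
counts: p=0; f=2; g=1; q=0
use order (left to right): f, g, f
typing: the term checks, with type B → A
across the five disciplines: ordered ✗, linear ✗, affine ✗, relevant ✗, unrestricted ✓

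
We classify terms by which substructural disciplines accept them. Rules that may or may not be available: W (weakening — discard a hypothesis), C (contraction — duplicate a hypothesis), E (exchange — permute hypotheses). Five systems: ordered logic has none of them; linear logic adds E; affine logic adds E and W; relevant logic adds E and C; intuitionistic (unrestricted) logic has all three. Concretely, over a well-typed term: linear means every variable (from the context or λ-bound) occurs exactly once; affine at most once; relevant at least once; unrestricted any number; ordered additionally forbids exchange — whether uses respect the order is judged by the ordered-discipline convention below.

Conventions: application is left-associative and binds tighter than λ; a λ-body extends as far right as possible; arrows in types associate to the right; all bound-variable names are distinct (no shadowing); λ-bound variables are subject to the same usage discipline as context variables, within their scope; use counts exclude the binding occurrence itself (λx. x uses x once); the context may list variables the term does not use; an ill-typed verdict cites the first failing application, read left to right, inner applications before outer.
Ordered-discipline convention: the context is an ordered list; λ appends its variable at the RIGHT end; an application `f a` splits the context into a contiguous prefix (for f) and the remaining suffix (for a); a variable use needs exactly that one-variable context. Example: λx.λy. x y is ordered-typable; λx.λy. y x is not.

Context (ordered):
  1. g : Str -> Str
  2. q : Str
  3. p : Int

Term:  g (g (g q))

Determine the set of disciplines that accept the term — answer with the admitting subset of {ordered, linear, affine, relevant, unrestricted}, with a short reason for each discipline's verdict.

admitted by: unrestricted
usage: g: 3×; q: 1×; p: 0×
order of uses: g, g, g, q
typing: ✓ — Str
ordered: ✗ — g ×3 used more than once (contraction); unused: p — weakening required
linear: ✗ — g ×3 used more than once (contraction); unused: p — weakening required
affine: ✗ — g ×3 used more than once (contraction)
relevant: ✗ — unused: p — weakening required
unrestricted: ✓ — simply typable at Str; W, C, E all held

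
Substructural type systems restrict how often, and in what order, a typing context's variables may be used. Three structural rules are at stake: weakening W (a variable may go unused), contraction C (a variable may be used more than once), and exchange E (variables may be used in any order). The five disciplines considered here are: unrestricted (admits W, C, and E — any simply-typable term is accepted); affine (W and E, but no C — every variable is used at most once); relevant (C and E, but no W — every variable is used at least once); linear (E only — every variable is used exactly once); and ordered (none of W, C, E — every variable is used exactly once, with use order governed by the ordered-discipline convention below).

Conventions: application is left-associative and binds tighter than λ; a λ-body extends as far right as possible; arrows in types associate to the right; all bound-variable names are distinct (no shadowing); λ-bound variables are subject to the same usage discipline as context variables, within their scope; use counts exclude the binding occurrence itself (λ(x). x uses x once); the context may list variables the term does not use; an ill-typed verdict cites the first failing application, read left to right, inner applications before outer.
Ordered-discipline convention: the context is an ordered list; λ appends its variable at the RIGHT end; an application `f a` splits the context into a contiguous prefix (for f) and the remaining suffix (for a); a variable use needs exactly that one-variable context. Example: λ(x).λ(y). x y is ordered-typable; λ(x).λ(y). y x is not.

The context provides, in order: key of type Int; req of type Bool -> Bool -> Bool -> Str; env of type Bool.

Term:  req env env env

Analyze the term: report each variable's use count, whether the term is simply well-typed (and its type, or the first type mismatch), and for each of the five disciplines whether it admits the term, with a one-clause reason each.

usage: key=0, req=1, env=3
order of uses: req, env, env, env
typing: well-typed at Str
ordered ✗ (needs contraction — env ×3; key left unused)
linear ✗ (needs contraction — env ×3; key left unused)
affine ✗ (needs contraction — env ×3)
relevant ✗ (key left unused)
unrestricted ✓ (type-checks (Str) and nothing is barred)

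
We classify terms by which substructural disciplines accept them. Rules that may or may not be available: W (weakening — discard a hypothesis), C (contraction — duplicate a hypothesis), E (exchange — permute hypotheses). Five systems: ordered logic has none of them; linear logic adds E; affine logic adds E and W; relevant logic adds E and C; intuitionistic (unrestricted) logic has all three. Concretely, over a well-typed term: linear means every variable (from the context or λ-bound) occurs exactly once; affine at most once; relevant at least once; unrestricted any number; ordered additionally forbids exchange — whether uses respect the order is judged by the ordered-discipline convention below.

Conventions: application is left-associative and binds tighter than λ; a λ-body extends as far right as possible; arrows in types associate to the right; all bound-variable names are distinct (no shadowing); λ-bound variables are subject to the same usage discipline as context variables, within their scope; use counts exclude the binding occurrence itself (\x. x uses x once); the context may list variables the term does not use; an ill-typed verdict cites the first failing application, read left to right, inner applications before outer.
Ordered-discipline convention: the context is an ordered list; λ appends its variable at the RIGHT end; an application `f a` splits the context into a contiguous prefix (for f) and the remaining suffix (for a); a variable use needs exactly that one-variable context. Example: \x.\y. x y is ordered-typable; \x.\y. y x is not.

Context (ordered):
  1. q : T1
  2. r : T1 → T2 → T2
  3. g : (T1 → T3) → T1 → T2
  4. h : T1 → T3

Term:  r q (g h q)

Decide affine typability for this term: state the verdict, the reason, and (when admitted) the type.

no — uses contraction: q ×2
usage: q ×2; r ×1; g ×1; h ×1
use order (left to right): r, q, g, h, q
typing: well-typed at T2
across the five disciplines: ordered ✗; linear ✗; affine ✗; relevant ✓; unrestricted ✓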